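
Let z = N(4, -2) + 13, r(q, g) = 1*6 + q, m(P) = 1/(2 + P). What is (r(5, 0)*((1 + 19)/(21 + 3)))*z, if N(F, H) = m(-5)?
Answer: 1045/9 ≈ 116.11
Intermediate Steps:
r(q, g) = 6 + q
N(F, H) = -⅓ (N(F, H) = 1/(2 - 5) = 1/(-3) = -⅓)
z = 38/3 (z = -⅓ + 13 = 38/3 ≈ 12.667)
(r(5, 0)*((1 + 19)/(21 + 3)))*z = ((6 + 5)*((1 + 19)/(21 + 3)))*(38/3) = (11*(20/24))*(38/3) = (11*(20*(1/24)))*(38/3) = (11*(⅚))*(38/3) = (55/6)*(38/3) = 1045/9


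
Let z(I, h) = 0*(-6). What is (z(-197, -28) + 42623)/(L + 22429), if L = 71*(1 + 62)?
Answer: 42623/26902 ≈ 1.5844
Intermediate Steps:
z(I, h) = 0
L = 4473 (L = 71*63 = 4473)
(z(-197, -28) + 42623)/(L + 22429) = (0 + 42623)/(4473 + 22429) = 42623/26902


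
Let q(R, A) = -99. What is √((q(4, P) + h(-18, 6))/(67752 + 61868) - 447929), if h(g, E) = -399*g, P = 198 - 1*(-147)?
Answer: I*√1881452119412285/64810 ≈ 669.28*I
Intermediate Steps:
P = 345 (P = 198 + 147 = 345)
√((q(4, P) + h(-18, 6))/(67752 + 61868) - 447929) = √((-99 - 399*(-18))/(67752 + 61868) - 447929) = √((-99 + 7182)/129620 - 447929) = √(7083*(1/129620) - 447929) = √(7083/129620 - 447929) = √(-58060549897/129620) = I*√1881452119412285/64810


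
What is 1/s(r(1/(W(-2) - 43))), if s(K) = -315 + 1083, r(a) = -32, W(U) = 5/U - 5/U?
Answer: 1/768 ≈ 0.0013021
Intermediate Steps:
W(U) = 0
s(K) = 768
1/s(r(1/(W(-2) - 43))) = 1/768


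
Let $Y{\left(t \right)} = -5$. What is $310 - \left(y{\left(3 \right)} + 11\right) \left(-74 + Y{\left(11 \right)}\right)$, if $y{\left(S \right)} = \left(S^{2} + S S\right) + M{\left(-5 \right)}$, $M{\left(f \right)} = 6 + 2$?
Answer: $3233$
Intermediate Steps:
$M{\left(f \right)} = 8$
$y{\left(S \right)} = 8 + 2 S^{2}$ ($y{\left(S \right)} = \left(S^{2} + S S\right) + 8 = \left(S^{2} + S^{2}\right) + 8 = 2 S^{2} + 8 = 8 + 2 S^{2}$)
$310 - \left(y{\left(3 \right)} + 11\right) \left(-74 + Y{\left(11 \right)}\right) = 310 - \left(\left(8 + 2 \cdot 3^{2}\right) + 11\right) \left(-74 - 5\right) = 310 - \left(\left(8 + 2 \cdot 9\right) + 11\right) \left(-79\right) = 310 - \left(\left(8 + 18\right) + 11\right) \left(-79\right) = 310 - \left(26 + 11\right) \left(-79\right) = 310 - 37 \left(-79\right) = 310 - -2923 = 310 + 2923 = 3233$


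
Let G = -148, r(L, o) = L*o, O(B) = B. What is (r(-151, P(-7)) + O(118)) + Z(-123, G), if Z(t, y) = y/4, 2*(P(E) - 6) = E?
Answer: -593/2 ≈ -296.50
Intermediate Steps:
P(E) = 6 + E/2
Z(t, y) = y/4
(r(-151, P(-7)) + O(118)) + Z(-123, G) = (-151*(6 + (½)*(-7)) + 118) + (¼)*(-148) = (-151*(6 - 7/2) + 118) - 37 = (-151*5/2 + 118) - 37 = (-755/2 + 118) - 37 = -519/2 - 37 = -593/2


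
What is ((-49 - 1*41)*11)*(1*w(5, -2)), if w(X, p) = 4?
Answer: -3960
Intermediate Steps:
((-49 - 1*41)*11)*(1*w(5, -2)) = ((-49 - 1*41)*11)*(1*4) = ((-49 - 41)*11)*4 = -90*11*4 = -990*4 = -3960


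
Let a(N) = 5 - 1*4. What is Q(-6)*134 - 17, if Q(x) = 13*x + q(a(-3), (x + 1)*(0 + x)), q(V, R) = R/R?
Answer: -10335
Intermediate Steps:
a(N) = 1 (a(N) = 5 - 4 = 1)
q(V, R) = 1
Q(x) = 1 + 13*x (Q(x) = 13*x + 1 = 1 + 13*x)
Q(-6)*134 - 17 = (1 + 13*(-6))*134 - 17 = (1 - 78)*134 - 17 = -77*134 - 17 = -10318 - 17 = -10335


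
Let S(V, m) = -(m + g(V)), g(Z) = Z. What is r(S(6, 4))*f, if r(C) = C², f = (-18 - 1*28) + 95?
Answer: 4900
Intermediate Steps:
S(V, m) = -V - m (S(V, m) = -(m + V) = -(V + m) = -V - m)
f = 49 (f = (-18 - 28) + 95 = -46 + 95 = 49)
r(S(6, 4))*f = (-1*6 - 1*4)²*49 = (-6 - 4)²*49 = (-10)²*49 = 100*49 = 4900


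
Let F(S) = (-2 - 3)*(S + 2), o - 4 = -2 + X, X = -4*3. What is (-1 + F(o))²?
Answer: 1521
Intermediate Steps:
X = -12
o = -10 (o = 4 + (-2 - 12) = 4 - 14 = -10)
F(S) = -10 - 5*S (F(S) = -5*(2 + S) = -10 - 5*S)
(-1 + F(o))² = (-1 + (-10 - 5*(-10)))² = (-1 + (-10 + 50))² = (-1 + 40)² = 39² = 1521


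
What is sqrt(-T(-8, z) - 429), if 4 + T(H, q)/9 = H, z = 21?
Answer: I*sqrt(321) ≈ 17.916*I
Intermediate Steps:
T(H, q) = -36 + 9*H
sqrt(-T(-8, z) - 429) = sqrt(-(-36 + 9*(-8)) - 429) = sqrt(-(-36 - 72) - 429) = sqrt(-1*(-108) - 429) = sqrt(108 - 429) = sqrt(-321) = I*sqrt(321)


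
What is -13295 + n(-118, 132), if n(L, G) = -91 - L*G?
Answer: 2190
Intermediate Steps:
n(L, G) = -91 - G*L
-13295 + n(-118, 132) = -13295 + (-91 - 1*132*(-118)) = -13295 + (-91 + 15576) = -13295 + 15485 = 2190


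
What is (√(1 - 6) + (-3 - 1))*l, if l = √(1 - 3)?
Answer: I*√2*(-4 + I*√5) ≈ -3.1623 - 5.6569*I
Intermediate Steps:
l = I*√2 (l = √(-2) = I*√2 ≈ 1.4142*I)
(√(1 - 6) + (-3 - 1))*l = (√(1 - 6) + (-3 - 1))*(I*√2) = (√(-5) - 4)*(I*√2) = (I*√5 - 4)*(I*√2) = (-4 + I*√5)*(I*√2) = I*√2*(-4 + I*√5)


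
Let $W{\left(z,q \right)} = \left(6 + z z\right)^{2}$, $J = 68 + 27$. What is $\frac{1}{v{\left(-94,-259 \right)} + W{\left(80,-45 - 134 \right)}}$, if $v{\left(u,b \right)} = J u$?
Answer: $\frac{1}{41027906} \approx 2.4374 \cdot 10^{-8}$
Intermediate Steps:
$J = 95$
$W{\left(z,q \right)} = \left(6 + z^{2}\right)^{2}$
$v{\left(u,b \right)} = 95 u$
$\frac{1}{v{\left(-94,-259 \right)} + W{\left(80,-45 - 134 \right)}} = \frac{1}{95 \left(-94\right) + \left(6 + 80^{2}\right)^{2}} = \frac{1}{-8930 + \left(6 + 6400\right)^{2}} = \frac{1}{-8930 + 6406^{2}} = \frac{1}{-8930 + 41036836} = \frac{1}{41027906}$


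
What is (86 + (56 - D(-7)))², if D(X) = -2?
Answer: 20736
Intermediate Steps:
(86 + (56 - D(-7)))² = (86 + (56 - 1*(-2)))² = (86 + (56 + 2))² = (86 + 58)² = 144² = 20736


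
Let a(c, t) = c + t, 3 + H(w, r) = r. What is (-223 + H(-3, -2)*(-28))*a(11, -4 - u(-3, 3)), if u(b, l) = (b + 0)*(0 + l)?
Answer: -1328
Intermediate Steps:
u(b, l) = b*l
H(w, r) = -3 + r
(-223 + H(-3, -2)*(-28))*a(11, -4 - u(-3, 3)) = (-223 + (-3 - 2)*(-28))*(11 + (-4 - (-3)*3)) = (-223 - 5*(-28))*(11 + (-4 - 1*(-9))) = (-223 + 140)*(11 + (-4 + 9)) = -83*(11 + 5) = -83*16 = -1328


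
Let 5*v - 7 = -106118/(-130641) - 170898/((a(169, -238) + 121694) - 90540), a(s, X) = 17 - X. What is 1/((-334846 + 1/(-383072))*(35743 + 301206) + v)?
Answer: -160393933832160/18096609965043131307364729 ≈ -8.8632e-12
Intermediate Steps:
v = 198569323/418704405 (v = 7/5 + (-106118/(-130641) - 170898/(((17 - 1*(-238)) + 121694) - 90540))/5 = 7/5 + (-106118*(-1/130641) - 170898/(((17 + 238) + 121694) - 90540))/5 = 7/5 + (106118/130641 - 170898/((255 + 121694) - 90540))/5 = 7/5 + (106118/130641 - 170898/(121949 - 90540))/5 = 7/5 + (106118/130641 - 170898/31409)/5 = 7/5 + (106118/130641 - 170898*1/31409)/5 = 7/5 + (106118/130641 - 24414/4487)/5 = 7/5 + (⅕)*(-387616844/83740881) = 7/5 - 387616844/418704405 = 198569323/418704405 ≈ 0.47425)
1/((-334846 + 1/(-383072))*(35743 + 301206) + v) = 1/((-334846 + 1/(-383072))*(35743 + 301206) + 198569323/418704405) = 1/((-334846 - 1/383072)*336949 + 198569323/418704405) = 1/(-128270126913/383072*336949 + 198569323/418704405) = 1/(-43220490993208437/383072 + 198569323/418704405) = 1/(-18096609965043131307364729/160393933832160) = -160393933832160/18096609965043131307364729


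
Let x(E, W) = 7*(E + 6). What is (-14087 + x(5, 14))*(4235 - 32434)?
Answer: 395067990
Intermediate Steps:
x(E, W) = 42 + 7*E (x(E, W) = 7*(6 + E) = 42 + 7*E)
(-14087 + x(5, 14))*(4235 - 32434) = (-14087 + (42 + 7*5))*(4235 - 32434) = (-14087 + (42 + 35))*(-28199) = (-14087 + 77)*(-28199) = -14010*(-28199) = 395067990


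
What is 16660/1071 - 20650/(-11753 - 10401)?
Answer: 1643705/99693 ≈ 16.488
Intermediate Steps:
16660/1071 - 20650/(-11753 - 10401) = 16660*(1/1071) - 20650/(-22154) = 140/9 - 20650*(-1/22154) = 140/9 + 10325/11077 = 1643705/99693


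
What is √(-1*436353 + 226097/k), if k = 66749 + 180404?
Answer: 8*I*√416474920991899/247153 ≈ 660.57*I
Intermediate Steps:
k = 247153
√(-1*436353 + 226097/k) = √(-1*436353 + 226097/247153) = √(-436353 + 226097*(1/247153)) = √(-436353 + 226097/247153) = √(-107845726912/247153) = 8*I*√416474920991899/247153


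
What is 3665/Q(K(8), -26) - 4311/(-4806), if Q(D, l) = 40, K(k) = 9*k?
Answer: 197627/2136 ≈ 92.522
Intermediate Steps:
3665/Q(K(8), -26) - 4311/(-4806) = 3665/40 - 4311/(-4806) = 3665*(1/40) - 4311*(-1/4806) = 733/8 + 479/534 = 197627/2136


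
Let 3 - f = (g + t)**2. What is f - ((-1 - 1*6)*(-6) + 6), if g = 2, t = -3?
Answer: -46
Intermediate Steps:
f = 2 (f = 3 - (2 - 3)**2 = 3 - 1*(-1)**2 = 3 - 1*1 = 3 - 1 = 2)
f - ((-1 - 1*6)*(-6) + 6) = 2 - ((-1 - 1*6)*(-6) + 6) = 2 - ((-1 - 6)*(-6) + 6) = 2 - (-7*(-6) + 6) = 2 - (42 + 6) = 2 - 1*48 = 2 - 48 = -46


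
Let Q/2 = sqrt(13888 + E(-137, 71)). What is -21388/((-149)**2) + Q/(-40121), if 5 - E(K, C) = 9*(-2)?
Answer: -21388/22201 - 2*sqrt(13911)/40121 ≈ -0.96926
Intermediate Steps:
E(K, C) = 23 (E(K, C) = 5 - 9*(-2) = 5 - 1*(-18) = 5 + 18 = 23)
Q = 2*sqrt(13911) (Q = 2*sqrt(13888 + 23) = 2*sqrt(13911) ≈ 235.89)
-21388/((-149)**2) + Q/(-40121) = -21388/((-149)**2) + (2*sqrt(13911))/(-40121) = -21388/22201 + (2*sqrt(13911))*(-1/40121) = -21388*1/22201 - 2*sqrt(13911)/40121 = -21388/22201 - 2*sqrt(13911)/40121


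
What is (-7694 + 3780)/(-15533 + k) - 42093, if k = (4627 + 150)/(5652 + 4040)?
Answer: -6336686861999/150541059 ≈ -42093.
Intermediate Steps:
k = 4777/9692 ≈ 0.49288
(-7694 + 3780)/(-15533 + k) - 42093 = (-7694 + 3780)/(-15533 + 4777/9692) - 42093 = -3914/(-150541059/9692) - 42093 = -3914*(-9692/150541059) - 42093 = 37934488/150541059 - 42093 = -6336686861999/150541059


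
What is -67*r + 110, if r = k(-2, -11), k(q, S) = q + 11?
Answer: -493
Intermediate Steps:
k(q, S) = 11 + q
r = 9 (r = 11 - 2 = 9)
-67*r + 110 = -67*9 + 110 = -603 + 110 = -493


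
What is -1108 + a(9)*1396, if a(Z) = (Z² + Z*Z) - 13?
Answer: 206896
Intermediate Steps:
a(Z) = -13 + 2*Z² (a(Z) = (Z² + Z²) - 13 = 2*Z² - 13 = -13 + 2*Z²)
-1108 + a(9)*1396 = -1108 + (-13 + 2*9²)*1396 = -1108 + (-13 + 2*81)*1396 = -1108 + (-13 + 162)*1396 = -1108 + 149*1396 = -1108 + 208004 = 206896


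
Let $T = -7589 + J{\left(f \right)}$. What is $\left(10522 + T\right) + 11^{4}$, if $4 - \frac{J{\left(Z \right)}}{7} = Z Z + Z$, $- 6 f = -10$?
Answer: $\frac{158138}{9} \approx 17571.0$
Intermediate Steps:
$f = \frac{5}{3}$ ($f = \left(- \frac{1}{6}\right) \left(-10\right) = \frac{5}{3} \approx 1.6667$)
$J{\left(Z \right)} = 28 - 7 Z - 7 Z^{2}$ ($J{\left(Z \right)} = 28 - 7 \left(Z Z + Z\right) = 28 - 7 \left(Z^{2} + Z\right) = 28 - 7 \left(Z + Z^{2}\right) = 28 - \left(7 Z + 7 Z^{2}\right) = 28 - 7 Z - 7 Z^{2}$)
$T = - \frac{68329}{9}$ ($T = -7589 - \left(- \frac{49}{3} + \frac{175}{9}\right) = -7589 - \frac{28}{9} = - \frac{68329}{9} \approx -7592.1$)
$\left(10522 + T\right) + 11^{4} = \left(10522 - \frac{68329}{9}\right) + 11^{4} = \frac{26369}{9} + 14641 = \frac{158138}{9}$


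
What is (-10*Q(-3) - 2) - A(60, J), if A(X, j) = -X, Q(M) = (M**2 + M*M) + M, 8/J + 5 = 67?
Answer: -92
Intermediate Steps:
J = 4/31 (J = 8/(-5 + 67) = 8/62 = 8*(1/62) = 4/31 ≈ 0.12903)
Q(M) = M + 2*M**2 (Q(M) = (M**2 + M**2) + M = 2*M**2 + M = M + 2*M**2)
(-10*Q(-3) - 2) - A(60, J) = (-(-30)*(1 + 2*(-3)) - 2) - (-1)*60 = (-(-30)*(1 - 6) - 2) - 1*(-60) = (-(-30)*(-5) - 2) + 60 = (-10*15 - 2) + 60 = (-150 - 2) + 60 = -152 + 60 = -92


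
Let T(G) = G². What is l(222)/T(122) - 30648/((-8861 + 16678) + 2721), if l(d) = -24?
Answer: -57052218/19605949 ≈ -2.9099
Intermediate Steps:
l(222)/T(122) - 30648/((-8861 + 16678) + 2721) = -24/(122²) - 30648/((-8861 + 16678) + 2721) = -24/14884 - 30648/(7817 + 2721) = -24*1/14884 - 30648/10538 = -6/3721 - 30648*1/10538 = -6/3721 - 15324/5269 = -57052218/19605949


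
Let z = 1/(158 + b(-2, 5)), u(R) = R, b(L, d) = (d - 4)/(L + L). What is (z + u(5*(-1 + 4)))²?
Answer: 89661961/398161 ≈ 225.19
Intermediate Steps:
b(L, d) = (-4 + d)/(2*L) (b(L, d) = (-4 + d)/((2*L)) = (-4 + d)*(1/(2*L)) = (-4 + d)/(2*L))
z = 4/631 (z = 1/(158 + (½)*(-4 + 5)/(-2)) = 1/(158 + (½)*(-½)*1) = 1/(158 - ¼) = 1/(631/4) = 4/631 ≈ 0.0063391)
(z + u(5*(-1 + 4)))² = (4/631 + 5*(-1 + 4))² = (4/631 + 5*3)² = (4/631 + 15)² = (9469/631)² = 89661961/398161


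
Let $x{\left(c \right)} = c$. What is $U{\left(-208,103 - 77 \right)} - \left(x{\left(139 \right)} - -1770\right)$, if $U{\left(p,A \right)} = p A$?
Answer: $-7317$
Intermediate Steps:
$U{\left(p,A \right)} = A p$
$U{\left(-208,103 - 77 \right)} - \left(x{\left(139 \right)} - -1770\right) = \left(103 - 77\right) \left(-208\right) - \left(139 - -1770\right) = 26 \left(-208\right) - \left(139 + 1770\right) = -5408 - 1909 = -7317$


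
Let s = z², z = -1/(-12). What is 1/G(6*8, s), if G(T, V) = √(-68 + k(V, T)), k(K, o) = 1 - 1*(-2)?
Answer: -I*√65/65 ≈ -0.12403*I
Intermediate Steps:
k(K, o) = 3 (k(K, o) = 1 + 2 = 3)
z = 1/12 (z = -1*(-1/12) = 1/12 ≈ 0.083333)
s = 1/144 (s = (1/12)² = 1/144 ≈ 0.0069444)
G(T, V) = I*√65 (G(T, V) = √(-68 + 3) = √(-65) = I*√65)
1/G(6*8, s) = 1/(I*√65) = -I*√65/65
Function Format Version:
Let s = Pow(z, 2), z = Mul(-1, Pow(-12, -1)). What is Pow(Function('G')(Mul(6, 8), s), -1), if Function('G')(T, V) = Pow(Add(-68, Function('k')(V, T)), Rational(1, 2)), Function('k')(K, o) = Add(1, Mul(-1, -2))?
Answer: Mul(Rational(-1, 65), I, Pow(65, Rational(1, 2))) ≈ Mul(-0.12403, I)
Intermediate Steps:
Function('k')(K, o) = 3 (Function('k')(K, o) = Add(1, 2) = 3)
z = Rational(1, 12) (z = Mul(-1, Rational(-1, 12)) = Rational(1, 12) ≈ 0.083333)
s = Rational(1, 144) (s = Pow(Rational(1, 12), 2) = Rational(1, 144) ≈ 0.0069444)
Function('G')(T, V) = Mul(I, Pow(65, Rational(1, 2))) (Function('G')(T, V) = Pow(Add(-68, 3), Rational(1, 2)) = Pow(-65, Rational(1, 2)) = Mul(I, Pow(65, Rational(1, 2))))
Pow(Function('G')(Mul(6, 8), s), -1) = Pow(Mul(I, Pow(65, Rational(1, 2))), -1) = Mul(Rational(-1, 65), I, Pow(65, Rational(1, 2)))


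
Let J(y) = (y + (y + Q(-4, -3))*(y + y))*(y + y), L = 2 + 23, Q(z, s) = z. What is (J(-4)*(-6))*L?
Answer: 72000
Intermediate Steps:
L = 25
J(y) = 2*y*(y + 2*y*(-4 + y)) (J(y) = (y + (y - 4)*(y + y))*(y + y) = (y + (-4 + y)*(2*y))*(2*y) = (y + 2*y*(-4 + y))*(2*y) = 2*y*(y + 2*y*(-4 + y)))
(J(-4)*(-6))*L = (((-4)²*(-14 + 4*(-4)))*(-6))*25 = ((16*(-14 - 16))*(-6))*25 = ((16*(-30))*(-6))*25 = -480*(-6)*25 = 2880*25 = 72000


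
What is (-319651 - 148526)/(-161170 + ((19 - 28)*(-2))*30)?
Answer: 468177/160630 ≈ 2.9146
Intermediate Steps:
(-319651 - 148526)/(-161170 + ((19 - 28)*(-2))*30) = -468177/(-161170 - 9*(-2)*30) = -468177/(-161170 + 18*30) = -468177/(-161170 + 540) = -468177/(-160630) = -468177*(-1/160630) = 468177/160630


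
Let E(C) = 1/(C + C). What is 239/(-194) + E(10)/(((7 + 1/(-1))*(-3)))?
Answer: -43117/34920 ≈ -1.2347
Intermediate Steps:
E(C) = 1/(2*C)
239/(-194) + E(10)/(((7 + 1/(-1))*(-3))) = 239/(-194) + ((½)/10)/(((7 + 1/(-1))*(-3))) = 239*(-1/194) + ((½)*(⅒))/(((7 - 1)*(-3))) = -239/194 + 1/(20*((6*(-3)))) = -239/194 + (1/20)/(-18) = -239/194 + (1/20)*(-1/18) = -239/194 - 1/360 = -43117/34920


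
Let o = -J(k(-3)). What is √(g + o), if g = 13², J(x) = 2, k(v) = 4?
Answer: √167 ≈ 12.923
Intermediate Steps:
g = 169
o = -2 (o = -1*2 = -2)
√(g + o) = √(169 - 2) = √167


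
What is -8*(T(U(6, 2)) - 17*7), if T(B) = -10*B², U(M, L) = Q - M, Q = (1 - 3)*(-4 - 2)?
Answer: 3832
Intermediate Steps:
Q = 12 (Q = -2*(-6) = 12)
U(M, L) = 12 - M
-8*(T(U(6, 2)) - 17*7) = -8*(-10*(12 - 1*6)² - 17*7) = -8*(-10*(12 - 6)² - 119) = -8*(-10*6² - 119) = -8*(-10*36 - 119) = -8*(-360 - 119) = -8*(-479) = 3832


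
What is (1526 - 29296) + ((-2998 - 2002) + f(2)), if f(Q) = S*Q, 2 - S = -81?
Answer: -32604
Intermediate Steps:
S = 83 (S = 2 - 1*(-81) = 2 + 81 = 83)
f(Q) = 83*Q
(1526 - 29296) + ((-2998 - 2002) + f(2)) = (1526 - 29296) + ((-2998 - 2002) + 83*2) = -27770 + (-5000 + 166) = -27770 - 4834 = -32604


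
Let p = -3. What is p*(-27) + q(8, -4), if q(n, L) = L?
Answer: 77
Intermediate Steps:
p*(-27) + q(8, -4) = -3*(-27) - 4 = 81 - 4 = 77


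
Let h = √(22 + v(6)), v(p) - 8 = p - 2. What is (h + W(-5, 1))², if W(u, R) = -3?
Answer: (3 - √34)² ≈ 8.0143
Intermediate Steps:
v(p) = 6 + p (v(p) = 8 + (p - 2) = 8 + (-2 + p) = 6 + p)
h = √34 (h = √(22 + (6 + 6)) = √(22 + 12) = √34 ≈ 5.8309)
(h + W(-5, 1))² = (√34 - 3)² = (-3 + √34)²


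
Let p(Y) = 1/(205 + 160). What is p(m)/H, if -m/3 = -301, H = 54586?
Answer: 1/19923890 ≈ 5.0191e-8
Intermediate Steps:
m = 903 (m = -3*(-301) = 903)
p(Y) = 1/365
p(m)/H = (1/365)/54586 = (1/365)*(1/54586) = 1/19923890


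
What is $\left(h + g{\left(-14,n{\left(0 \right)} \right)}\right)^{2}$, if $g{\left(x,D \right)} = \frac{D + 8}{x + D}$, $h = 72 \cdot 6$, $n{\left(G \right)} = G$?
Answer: $\frac{9120400}{49} \approx 1.8613 \cdot 10^{5}$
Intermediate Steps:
$h = 432$
$g{\left(x,D \right)} = \frac{8 + D}{D + x}$
$\left(h + g{\left(-14,n{\left(0 \right)} \right)}\right)^{2} = \left(432 + \frac{8 + 0}{0 - 14}\right)^{2} = \left(432 + \frac{1}{-14} \cdot 8\right)^{2} = \left(432 - \frac{4}{7}\right)^{2} = \left(\frac{3020}{7}\right)^{2} = \frac{9120400}{49}$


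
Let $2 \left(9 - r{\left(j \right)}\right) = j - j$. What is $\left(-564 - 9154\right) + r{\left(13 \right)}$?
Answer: $-9709$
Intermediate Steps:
$r{\left(j \right)} = 9$ ($r{\left(j \right)} = 9 - \frac{j - j}{2} = 9 - 0 = 9 + 0 = 9$)
$\left(-564 - 9154\right) + r{\left(13 \right)} = \left(-564 - 9154\right) + 9 = -9718 + 9 = -9709$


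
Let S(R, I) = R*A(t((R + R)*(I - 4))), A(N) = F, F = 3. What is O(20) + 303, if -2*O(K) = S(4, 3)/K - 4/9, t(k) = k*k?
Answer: 27263/90 ≈ 302.92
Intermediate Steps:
t(k) = k²
A(N) = 3
S(R, I) = 3*R (S(R, I) = R*3 = 3*R)
O(K) = 2/9 - 6/K (O(K) = -((3*4)/K - 4/9)/2 = -(12/K - 4*⅑)/2 = -(12/K - 4/9)/2 = -(-4/9 + 12/K)/2 = 2/9 - 6/K)
O(20) + 303 = (2/9 - 6/20) + 303 = (2/9 - 6*1/20) + 303 = (2/9 - 3/10) + 303 = -7/90 + 303 = 27263/90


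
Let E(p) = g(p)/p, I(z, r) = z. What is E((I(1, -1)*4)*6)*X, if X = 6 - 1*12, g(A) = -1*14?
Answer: 7/2 ≈ 3.5000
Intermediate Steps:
g(A) = -14
E(p) = -14/p
X = -6 (X = 6 - 12 = -6)
E((I(1, -1)*4)*6)*X = -14/((1*4)*6)*(-6) = -14/(4*6)*(-6) = -14/24*(-6) = -14*1/24*(-6) = -7/12*(-6) = 7/2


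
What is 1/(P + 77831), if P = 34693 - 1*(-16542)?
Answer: 1/129066 ≈ 7.7480e-6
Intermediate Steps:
P = 51235 (P = 34693 + 16542 = 51235)
1/(P + 77831) = 1/(51235 + 77831) = 1/129066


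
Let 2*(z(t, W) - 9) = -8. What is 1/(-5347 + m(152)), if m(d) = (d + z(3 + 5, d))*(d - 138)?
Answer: -1/3149 ≈ -0.00031756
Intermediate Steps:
z(t, W) = 5 (z(t, W) = 9 + (½)*(-8) = 9 - 4 = 5)
m(d) = (-138 + d)*(5 + d) (m(d) = (d + 5)*(d - 138) = (5 + d)*(-138 + d) = (-138 + d)*(5 + d))
1/(-5347 + m(152)) = 1/(-5347 + (-690 + 152² - 133*152)) = 1/(-5347 + (-690 + 23104 - 20216)) = 1/(-5347 + 2198) = 1/(-3149) = -1/3149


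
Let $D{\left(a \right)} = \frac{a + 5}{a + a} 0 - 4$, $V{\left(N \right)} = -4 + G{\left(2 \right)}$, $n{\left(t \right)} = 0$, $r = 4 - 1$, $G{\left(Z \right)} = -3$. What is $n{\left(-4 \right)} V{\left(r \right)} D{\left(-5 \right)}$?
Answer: $0$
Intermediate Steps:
$r = 3$
$V{\left(N \right)} = -7$ ($V{\left(N \right)} = -4 - 3 = -7$)
$D{\left(a \right)} = -4$ ($D{\left(a \right)} = \frac{5 + a}{2 a} 0 - 4 = 0 - 4 = -4$)
$n{\left(-4 \right)} V{\left(r \right)} D{\left(-5 \right)} = 0 \left(-7\right) \left(-4\right) = 0 \left(-4\right) = 0$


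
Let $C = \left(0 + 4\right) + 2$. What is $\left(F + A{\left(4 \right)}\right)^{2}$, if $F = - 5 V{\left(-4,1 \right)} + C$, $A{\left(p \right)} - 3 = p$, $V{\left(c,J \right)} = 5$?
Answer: $144$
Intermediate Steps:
$C = 6$ ($C = 4 + 2 = 6$)
$A{\left(p \right)} = 3 + p$
$F = -19$ ($F = \left(-5\right) 5 + 6 = -25 + 6 = -19$)
$\left(F + A{\left(4 \right)}\right)^{2} = \left(-19 + \left(3 + 4\right)\right)^{2} = \left(-19 + 7\right)^{2} = \left(-12\right)^{2} = 144$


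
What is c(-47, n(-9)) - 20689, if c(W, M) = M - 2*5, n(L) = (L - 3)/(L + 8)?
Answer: -20687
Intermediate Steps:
n(L) = (-3 + L)/(8 + L)
c(W, M) = -10 + M (c(W, M) = M - 10 = -10 + M)
c(-47, n(-9)) - 20689 = (-10 + (-3 - 9)/(8 - 9)) - 20689 = (-10 - 12/(-1)) - 20689 = (-10 - 1*(-12)) - 20689 = (-10 + 12) - 20689 = 2 - 20689 = -20687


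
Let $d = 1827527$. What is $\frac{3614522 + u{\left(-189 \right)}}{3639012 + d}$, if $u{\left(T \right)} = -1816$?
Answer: $\frac{3612706}{5466539} \approx 0.66088$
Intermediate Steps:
$\frac{3614522 + u{\left(-189 \right)}}{3639012 + d} = \frac{3614522 - 1816}{3639012 + 1827527} = \frac{3612706}{5466539}$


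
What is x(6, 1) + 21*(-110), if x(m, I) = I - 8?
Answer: -2317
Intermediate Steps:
x(m, I) = -8 + I
x(6, 1) + 21*(-110) = (-8 + 1) + 21*(-110) = -7 - 2310 = -2317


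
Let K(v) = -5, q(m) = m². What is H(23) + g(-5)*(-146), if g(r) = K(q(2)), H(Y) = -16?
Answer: 714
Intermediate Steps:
g(r) = -5
H(23) + g(-5)*(-146) = -16 - 5*(-146) = -16 + 730 = 714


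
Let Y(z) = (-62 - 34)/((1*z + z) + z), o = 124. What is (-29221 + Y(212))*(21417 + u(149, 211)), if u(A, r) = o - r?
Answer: -33034218930/53 ≈ -6.2329e+8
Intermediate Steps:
u(A, r) = 124 - r
Y(z) = -32/z (Y(z) = -96/((z + z) + z) = -96/(2*z + z) = -96*1/(3*z) = -32/z)
(-29221 + Y(212))*(21417 + u(149, 211)) = (-29221 - 32/212)*(21417 + (124 - 1*211)) = (-29221 - 32*1/212)*(21417 + (124 - 211)) = (-29221 - 8/53)*(21417 - 87) = -1548721/53*21330 = -33034218930/53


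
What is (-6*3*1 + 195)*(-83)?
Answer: -14691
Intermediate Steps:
(-6*3*1 + 195)*(-83) = (-18*1 + 195)*(-83) = (-18 + 195)*(-83) = 177*(-83) = -14691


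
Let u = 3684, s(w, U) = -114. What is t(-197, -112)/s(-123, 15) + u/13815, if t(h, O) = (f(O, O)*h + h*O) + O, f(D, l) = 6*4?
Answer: -14328/95 ≈ -150.82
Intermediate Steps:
f(D, l) = 24
t(h, O) = O + 24*h + O*h (t(h, O) = (24*h + h*O) + O = (24*h + O*h) + O = O + 24*h + O*h)
t(-197, -112)/s(-123, 15) + u/13815 = (-112 + 24*(-197) - 112*(-197))/(-114) + 3684/13815 = (-112 - 4728 + 22064)*(-1/114) + 3684*(1/13815) = 17224*(-1/114) + 4/15 = -8612/57 + 4/15 = -14328/95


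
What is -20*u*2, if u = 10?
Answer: -400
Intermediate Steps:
-20*u*2 = -20*10*2 = -200*2 = -400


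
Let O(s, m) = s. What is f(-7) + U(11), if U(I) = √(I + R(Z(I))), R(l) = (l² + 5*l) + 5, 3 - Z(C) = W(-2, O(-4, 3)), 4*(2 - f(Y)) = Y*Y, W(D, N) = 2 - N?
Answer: -41/4 + √10 ≈ -7.0877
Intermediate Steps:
f(Y) = 2 - Y²/4 (f(Y) = 2 - Y*Y/4 = 2 - Y²/4)
Z(C) = -3 (Z(C) = 3 - (2 - 1*(-4)) = 3 - (2 + 4) = 3 - 1*6 = 3 - 6 = -3)
R(l) = 5 + l² + 5*l
U(I) = √(-1 + I) (U(I) = √(I + (5 + (-3)² + 5*(-3))) = √(I + (5 + 9 - 15)) = √(I - 1) = √(-1 + I))
f(-7) + U(11) = (2 - ¼*(-7)²) + √(-1 + 11) = (2 - ¼*49) + √10 = (2 - 49/4) + √10 = -41/4 + √10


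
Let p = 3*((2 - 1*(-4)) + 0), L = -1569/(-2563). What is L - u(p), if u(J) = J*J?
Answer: -828843/2563 ≈ -323.39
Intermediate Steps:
L = 1569/2563 (L = -1569*(-1/2563) = 1569/2563 ≈ 0.61217)
p = 18 (p = 3*((2 + 4) + 0) = 3*(6 + 0) = 3*6 = 18)
u(J) = J²
L - u(p) = 1569/2563 - 1*18² = 1569/2563 - 1*324 = 1569/2563 - 324 = -828843/2563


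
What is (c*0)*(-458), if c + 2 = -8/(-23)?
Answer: 0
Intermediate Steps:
c = -38/23 (c = -2 - 8/(-23) = -2 - 8*(-1/23) = -2 + 8/23 = -38/23 ≈ -1.6522)
(c*0)*(-458) = -38/23*0*(-458) = 0*(-458) = 0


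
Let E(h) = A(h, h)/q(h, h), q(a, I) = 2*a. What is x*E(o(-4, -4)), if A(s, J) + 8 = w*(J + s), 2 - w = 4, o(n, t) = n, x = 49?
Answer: -49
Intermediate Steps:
w = -2 (w = 2 - 1*4 = 2 - 4 = -2)
A(s, J) = -8 - 2*J - 2*s (A(s, J) = -8 - 2*(J + s) = -8 + (-2*J - 2*s) = -8 - 2*J - 2*s)
E(h) = (-8 - 4*h)/(2*h) (E(h) = (-8 - 2*h - 2*h)/((2*h)) = (-8 - 4*h)*(1/(2*h)) = (-8 - 4*h)/(2*h))
x*E(o(-4, -4)) = 49*(-2 - 4/(-4)) = 49*(-2 - 4*(-¼)) = 49*(-2 + 1) = 49*(-1) = -49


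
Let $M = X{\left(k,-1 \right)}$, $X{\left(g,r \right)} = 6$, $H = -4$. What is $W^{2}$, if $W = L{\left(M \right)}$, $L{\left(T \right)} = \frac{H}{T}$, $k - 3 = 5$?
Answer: $\frac{4}{9} \approx 0.44444$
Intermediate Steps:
$k = 8$ ($k = 3 + 5 = 8$)
$M = 6$
$L{\left(T \right)} = - \frac{4}{T}$
$W = - \frac{2}{3}$ ($W = - \frac{4}{6} = \left(-4\right) \frac{1}{6} = - \frac{2}{3} \approx -0.66667$)
$W^{2} = \left(- \frac{2}{3}\right)^{2} = \frac{4}{9}$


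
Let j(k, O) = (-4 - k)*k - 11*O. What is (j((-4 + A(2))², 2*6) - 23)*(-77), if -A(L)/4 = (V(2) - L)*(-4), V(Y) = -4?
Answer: 7703091935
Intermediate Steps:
A(L) = -64 - 16*L (A(L) = -4*(-4 - L)*(-4) = -4*(16 + 4*L) = -64 - 16*L)
j(k, O) = -11*O + k*(-4 - k) (j(k, O) = k*(-4 - k) - 11*O = -11*O + k*(-4 - k))
(j((-4 + A(2))², 2*6) - 23)*(-77) = ((-((-4 + (-64 - 16*2))²)² - 22*6 - 4*(-4 + (-64 - 16*2))²) - 23)*(-77) = ((-((-4 + (-64 - 32))²)² - 11*12 - 4*(-4 + (-64 - 32))²) - 23)*(-77) = ((-((-4 - 96)²)² - 132 - 4*(-4 - 96)²) - 23)*(-77) = ((-((-100)²)² - 132 - 4*(-100)²) - 23)*(-77) = ((-1*10000² - 132 - 4*10000) - 23)*(-77) = ((-1*100000000 - 132 - 40000) - 23)*(-77) = ((-100000000 - 132 - 40000) - 23)*(-77) = (-100040132 - 23)*(-77) = -100040155*(-77) = 7703091935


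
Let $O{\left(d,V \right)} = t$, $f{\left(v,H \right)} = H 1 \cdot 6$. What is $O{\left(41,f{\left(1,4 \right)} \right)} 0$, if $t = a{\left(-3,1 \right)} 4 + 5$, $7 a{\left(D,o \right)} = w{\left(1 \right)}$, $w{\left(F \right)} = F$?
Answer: $0$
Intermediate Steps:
$a{\left(D,o \right)} = \frac{1}{7}$ ($a{\left(D,o \right)} = \frac{1}{7} \cdot 1 = \frac{1}{7}$)
$f{\left(v,H \right)} = 6 H$ ($f{\left(v,H \right)} = H 6 = 6 H$)
$t = \frac{39}{7}$ ($t = \frac{1}{7} \cdot 4 + 5 = \frac{4}{7} + 5 = \frac{39}{7} \approx 5.5714$)
$O{\left(d,V \right)} = \frac{39}{7}$
$O{\left(41,f{\left(1,4 \right)} \right)} 0 = \frac{39}{7} \cdot 0 = 0$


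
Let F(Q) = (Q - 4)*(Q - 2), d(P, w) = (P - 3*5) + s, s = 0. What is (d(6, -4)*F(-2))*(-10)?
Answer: 2160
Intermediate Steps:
d(P, w) = -15 + P (d(P, w) = (P - 3*5) + 0 = (P - 15) + 0 = (-15 + P) + 0 = -15 + P)
F(Q) = (-4 + Q)*(-2 + Q)
(d(6, -4)*F(-2))*(-10) = ((-15 + 6)*(8 + (-2)² - 6*(-2)))*(-10) = -9*(8 + 4 + 12)*(-10) = -9*24*(-10) = -216*(-10) = 2160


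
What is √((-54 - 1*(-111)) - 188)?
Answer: I*√131 ≈ 11.446*I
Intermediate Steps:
√((-54 - 1*(-111)) - 188) = √((-54 + 111) - 188) = √(57 - 188) = √(-131) = I*√131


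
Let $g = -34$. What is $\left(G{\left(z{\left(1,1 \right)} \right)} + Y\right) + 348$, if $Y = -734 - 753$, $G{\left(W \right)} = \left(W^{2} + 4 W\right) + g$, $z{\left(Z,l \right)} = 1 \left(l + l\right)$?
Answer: $-1161$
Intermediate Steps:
$z{\left(Z,l \right)} = 2 l$ ($z{\left(Z,l \right)} = 1 \cdot 2 l = 2 l$)
$G{\left(W \right)} = -34 + W^{2} + 4 W$ ($G{\left(W \right)} = \left(W^{2} + 4 W\right) - 34 = -34 + W^{2} + 4 W$)
$Y = -1487$
$\left(G{\left(z{\left(1,1 \right)} \right)} + Y\right) + 348 = \left(\left(-34 + \left(2 \cdot 1\right)^{2} + 4 \cdot 2 \cdot 1\right) - 1487\right) + 348 = \left(\left(-34 + 2^{2} + 4 \cdot 2\right) - 1487\right) + 348 = \left(\left(-34 + 4 + 8\right) - 1487\right) + 348 = \left(-22 - 1487\right) + 348 = -1509 + 348 = -1161$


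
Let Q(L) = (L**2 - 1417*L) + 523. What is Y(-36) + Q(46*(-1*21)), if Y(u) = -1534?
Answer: 2300967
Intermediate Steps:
Q(L) = 523 + L**2 - 1417*L
Y(-36) + Q(46*(-1*21)) = -1534 + (523 + (46*(-1*21))**2 - 65182*(-1*21)) = -1534 + (523 + (46*(-21))**2 - 65182*(-21)) = -1534 + (523 + (-966)**2 - 1417*(-966)) = -1534 + (523 + 933156 + 1368822) = -1534 + 2302501 = 2300967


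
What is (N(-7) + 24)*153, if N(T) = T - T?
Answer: 3672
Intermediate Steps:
N(T) = 0
(N(-7) + 24)*153 = (0 + 24)*153 = 24*153 = 3672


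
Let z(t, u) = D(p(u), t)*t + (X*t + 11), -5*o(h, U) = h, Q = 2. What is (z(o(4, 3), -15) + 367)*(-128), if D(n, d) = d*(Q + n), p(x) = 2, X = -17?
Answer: -1261312/25 ≈ -50453.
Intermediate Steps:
o(h, U) = -h/5
D(n, d) = d*(2 + n)
z(t, u) = 11 - 17*t + 4*t**2 (z(t, u) = (t*(2 + 2))*t + (-17*t + 11) = (t*4)*t + (11 - 17*t) = (4*t)*t + (11 - 17*t) = 4*t**2 + (11 - 17*t) = 11 - 17*t + 4*t**2)
(z(o(4, 3), -15) + 367)*(-128) = ((11 - (-17)*4/5 + 4*(-1/5*4)**2) + 367)*(-128) = ((11 - 17*(-4/5) + 4*(-4/5)**2) + 367)*(-128) = ((11 + 68/5 + 4*(16/25)) + 367)*(-128) = ((11 + 68/5 + 64/25) + 367)*(-128) = (679/25 + 367)*(-128) = (9854/25)*(-128) = -1261312/25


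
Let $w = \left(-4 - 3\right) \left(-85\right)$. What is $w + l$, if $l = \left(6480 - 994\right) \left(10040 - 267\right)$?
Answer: $53615273$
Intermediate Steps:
$l = 53614678$ ($l = 5486 \cdot 9773 = 53614678$)
$w = 595$ ($w = \left(-7\right) \left(-85\right) = 595$)
$w + l = 595 + 53614678 = 53615273$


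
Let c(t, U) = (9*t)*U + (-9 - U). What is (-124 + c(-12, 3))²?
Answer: 211600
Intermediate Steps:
c(t, U) = -9 - U + 9*U*t (c(t, U) = 9*U*t + (-9 - U) = -9 - U + 9*U*t)
(-124 + c(-12, 3))² = (-124 + (-9 - 1*3 + 9*3*(-12)))² = (-124 + (-9 - 3 - 324))² = (-124 - 336)² = (-460)² = 211600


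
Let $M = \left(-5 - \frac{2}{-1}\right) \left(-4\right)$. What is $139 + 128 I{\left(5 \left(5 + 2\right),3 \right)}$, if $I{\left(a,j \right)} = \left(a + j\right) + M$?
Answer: $6539$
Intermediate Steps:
$M = 12$ ($M = \left(-5 - -2\right) \left(-4\right) = \left(-5 + 2\right) \left(-4\right) = \left(-3\right) \left(-4\right) = 12$)
$I{\left(a,j \right)} = 12 + a + j$ ($I{\left(a,j \right)} = \left(a + j\right) + 12 = 12 + a + j$)
$139 + 128 I{\left(5 \left(5 + 2\right),3 \right)} = 139 + 128 \left(12 + 5 \left(5 + 2\right) + 3\right) = 139 + 128 \left(12 + 5 \cdot 7 + 3\right) = 139 + 128 \left(12 + 35 + 3\right) = 139 + 128 \cdot 50 = 139 + 6400 = 6539$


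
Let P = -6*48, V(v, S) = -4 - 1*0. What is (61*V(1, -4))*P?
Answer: 70272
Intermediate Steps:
V(v, S) = -4 (V(v, S) = -4 + 0 = -4)
P = -288
(61*V(1, -4))*P = (61*(-4))*(-288) = -244*(-288) = 70272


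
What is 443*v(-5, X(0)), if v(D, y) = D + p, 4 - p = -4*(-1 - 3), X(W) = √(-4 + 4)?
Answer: -7531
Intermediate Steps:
X(W) = 0 (X(W) = √0 = 0)
p = -12 (p = 4 - (-4)*(-1 - 3) = 4 - (-4)*(-4) = 4 - 1*16 = 4 - 16 = -12)
v(D, y) = -12 + D (v(D, y) = D - 12 = -12 + D)
443*v(-5, X(0)) = 443*(-12 - 5) = 443*(-17) = -7531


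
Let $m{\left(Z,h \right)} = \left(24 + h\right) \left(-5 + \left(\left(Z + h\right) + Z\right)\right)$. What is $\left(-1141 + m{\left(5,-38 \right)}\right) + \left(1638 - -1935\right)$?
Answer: $2894$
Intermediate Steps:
$m{\left(Z,h \right)} = \left(24 + h\right) \left(-5 + h + 2 Z\right)$ ($m{\left(Z,h \right)} = \left(24 + h\right) \left(-5 + \left(h + 2 Z\right)\right) = \left(24 + h\right) \left(-5 + h + 2 Z\right)$)
$\left(-1141 + m{\left(5,-38 \right)}\right) + \left(1638 - -1935\right) = \left(-1141 + \left(-120 + \left(-38\right)^{2} + 19 \left(-38\right) + 48 \cdot 5 + 2 \cdot 5 \left(-38\right)\right)\right) + \left(1638 - -1935\right) = \left(-1141 - -462\right) + \left(1638 + 1935\right) = \left(-1141 + 462\right) + 3573 = -679 + 3573 = 2894$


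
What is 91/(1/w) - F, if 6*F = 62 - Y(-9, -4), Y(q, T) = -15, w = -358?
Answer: -195545/6 ≈ -32591.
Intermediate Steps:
F = 77/6 (F = (62 - 1*(-15))/6 = (62 + 15)/6 = (⅙)*77 = 77/6 ≈ 12.833)
91/(1/w) - F = 91/(1/(-358)) - 1*77/6 = 91/(-1/358) - 77/6 = 91*(-358) - 77/6 = -32578 - 77/6 = -195545/6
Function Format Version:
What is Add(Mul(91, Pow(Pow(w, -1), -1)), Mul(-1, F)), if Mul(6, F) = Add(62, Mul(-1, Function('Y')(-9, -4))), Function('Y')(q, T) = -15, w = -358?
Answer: Rational(-195545, 6) ≈ -32591.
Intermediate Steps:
F = Rational(77, 6) (F = Mul(Rational(1, 6), Add(62, Mul(-1, -15))) = Mul(Rational(1, 6), Add(62, 15)) = Mul(Rational(1, 6), 77) = Rational(77, 6) ≈ 12.833)
Add(Mul(91, Pow(Pow(w, -1), -1)), Mul(-1, F)) = Add(Mul(91, Pow(Pow(-358, -1), -1)), Mul(-1, Rational(77, 6))) = Add(Mul(91, Pow(Rational(-1, 358), -1)), Rational(-77, 6)) = Add(Mul(91, -358), Rational(-77, 6)) = Add(-32578, Rational(-77, 6)) = Rational(-195545, 6)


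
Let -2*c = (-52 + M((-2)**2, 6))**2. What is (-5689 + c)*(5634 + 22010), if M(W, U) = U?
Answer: -186514068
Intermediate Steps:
c = -1058 (c = -(-52 + 6)**2/2 = -1/2*(-46)**2 = -1/2*2116 = -1058)
(-5689 + c)*(5634 + 22010) = (-5689 - 1058)*(5634 + 22010) = -6747*27644 = -186514068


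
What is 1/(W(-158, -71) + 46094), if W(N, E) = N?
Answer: 1/45936 ≈ 2.1769e-5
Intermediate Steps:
1/(W(-158, -71) + 46094) = 1/(-158 + 46094) = 1/45936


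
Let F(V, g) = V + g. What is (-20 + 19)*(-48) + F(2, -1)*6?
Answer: 54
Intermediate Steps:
(-20 + 19)*(-48) + F(2, -1)*6 = (-20 + 19)*(-48) + (2 - 1)*6 = -1*(-48) + 1*6 = 48 + 6 = 54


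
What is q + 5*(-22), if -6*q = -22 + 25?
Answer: -221/2 ≈ -110.50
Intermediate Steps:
q = -½ (q = -(-22 + 25)/6 = -⅙*3 = -½ ≈ -0.50000)
q + 5*(-22) = -½ + 5*(-22) = -½ - 110 = -221/2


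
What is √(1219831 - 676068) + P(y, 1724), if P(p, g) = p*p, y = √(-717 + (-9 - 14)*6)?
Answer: -855 + √543763 ≈ -117.60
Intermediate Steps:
y = 3*I*√95 (y = √(-717 - 23*6) = √(-717 - 138) = √(-855) = 3*I*√95 ≈ 29.24*I)
P(p, g) = p²
√(1219831 - 676068) + P(y, 1724) = √(1219831 - 676068) + (3*I*√95)² = √543763 - 855 = -855 + √543763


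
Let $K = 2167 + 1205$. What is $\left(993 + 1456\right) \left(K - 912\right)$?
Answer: $6024540$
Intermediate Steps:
$K = 3372$
$\left(993 + 1456\right) \left(K - 912\right) = \left(993 + 1456\right) \left(3372 - 912\right) = 2449 \cdot 2460 = 6024540$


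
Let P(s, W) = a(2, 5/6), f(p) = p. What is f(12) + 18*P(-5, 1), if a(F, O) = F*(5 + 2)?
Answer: 264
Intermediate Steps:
a(F, O) = 7*F (a(F, O) = F*7 = 7*F)
P(s, W) = 14 (P(s, W) = 7*2 = 14)
f(12) + 18*P(-5, 1) = 12 + 18*14 = 12 + 252 = 264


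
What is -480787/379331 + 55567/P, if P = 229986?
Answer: -89495993305/87240819366 ≈ -1.0259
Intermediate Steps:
-480787/379331 + 55567/P = -480787/379331 + 55567/229986 = -89495993305/87240819366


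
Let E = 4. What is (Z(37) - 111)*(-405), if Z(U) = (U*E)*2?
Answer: -74925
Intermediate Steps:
Z(U) = 8*U (Z(U) = (U*4)*2 = (4*U)*2 = 8*U)
(Z(37) - 111)*(-405) = (8*37 - 111)*(-405) = (296 - 111)*(-405) = 185*(-405) = -74925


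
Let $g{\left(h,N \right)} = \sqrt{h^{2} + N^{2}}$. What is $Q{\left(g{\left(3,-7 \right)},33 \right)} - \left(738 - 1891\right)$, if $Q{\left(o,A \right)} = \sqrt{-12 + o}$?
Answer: $1153 + \sqrt{-12 + \sqrt{58}} \approx 1153.0 + 2.0939 i$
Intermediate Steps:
$g{\left(h,N \right)} = \sqrt{N^{2} + h^{2}}$
$Q{\left(g{\left(3,-7 \right)},33 \right)} - \left(738 - 1891\right) = \sqrt{-12 + \sqrt{\left(-7\right)^{2} + 3^{2}}} - \left(738 - 1891\right) = \sqrt{-12 + \sqrt{49 + 9}} - -1153 = \sqrt{-12 + \sqrt{58}} + 1153 = 1153 + \sqrt{-12 + \sqrt{58}}$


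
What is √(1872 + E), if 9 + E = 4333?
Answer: 2*√1549 ≈ 78.715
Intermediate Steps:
E = 4324 (E = -9 + 4333 = 4324)
√(1872 + E) = √(1872 + 4324) = √6196 = 2*√1549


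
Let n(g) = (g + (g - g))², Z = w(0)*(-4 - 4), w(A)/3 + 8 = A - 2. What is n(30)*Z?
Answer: 216000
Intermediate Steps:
w(A) = -30 + 3*A (w(A) = -24 + 3*(A - 2) = -24 + 3*(-2 + A) = -24 + (-6 + 3*A) = -30 + 3*A)
Z = 240 (Z = (-30 + 3*0)*(-4 - 4) = (-30 + 0)*(-8) = -30*(-8) = 240)
n(g) = g² (n(g) = (g + 0)² = g²)
n(30)*Z = 30²*240 = 900*240 = 216000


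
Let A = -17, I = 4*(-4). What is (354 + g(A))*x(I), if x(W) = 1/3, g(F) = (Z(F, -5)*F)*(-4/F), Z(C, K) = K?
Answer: 374/3 ≈ 124.67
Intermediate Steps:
I = -16
g(F) = 20 (g(F) = (-5*F)*(-4/F) = 20)
x(W) = 1/3
(354 + g(A))*x(I) = (354 + 20)*(1/3) = 374*(1/3) = 374/3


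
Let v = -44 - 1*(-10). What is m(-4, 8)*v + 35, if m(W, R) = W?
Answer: 171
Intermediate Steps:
v = -34 (v = -44 + 10 = -34)
m(-4, 8)*v + 35 = -4*(-34) + 35 = 136 + 35 = 171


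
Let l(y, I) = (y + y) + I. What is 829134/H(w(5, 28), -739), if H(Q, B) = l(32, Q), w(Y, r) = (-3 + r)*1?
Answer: 829134/89 ≈ 9316.1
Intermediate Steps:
w(Y, r) = -3 + r
l(y, I) = I + 2*y (l(y, I) = 2*y + I = I + 2*y)
H(Q, B) = 64 + Q (H(Q, B) = Q + 2*32 = Q + 64 = 64 + Q)
829134/H(w(5, 28), -739) = 829134/(64 + (-3 + 28)) = 829134/(64 + 25) = 829134/89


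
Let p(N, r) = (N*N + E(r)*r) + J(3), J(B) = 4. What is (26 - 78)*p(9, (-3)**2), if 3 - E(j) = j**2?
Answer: 32084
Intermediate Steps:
E(j) = 3 - j**2
p(N, r) = 4 + N**2 + r*(3 - r**2) (p(N, r) = (N*N + (3 - r**2)*r) + 4 = (N**2 + r*(3 - r**2)) + 4 = 4 + N**2 + r*(3 - r**2))
(26 - 78)*p(9, (-3)**2) = (26 - 78)*(4 + 9**2 - 1*(-3)**2*(-3 + ((-3)**2)**2)) = -52*(4 + 81 - 1*9*(-3 + 9**2)) = -52*(4 + 81 - 1*9*(-3 + 81)) = -52*(4 + 81 - 1*9*78) = -52*(4 + 81 - 702) = -52*(-617) = 32084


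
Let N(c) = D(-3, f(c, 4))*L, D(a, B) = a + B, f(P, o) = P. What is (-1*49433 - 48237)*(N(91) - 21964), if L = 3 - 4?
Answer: 2153818840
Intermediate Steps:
L = -1
D(a, B) = B + a
N(c) = 3 - c (N(c) = (c - 3)*(-1) = (-3 + c)*(-1) = 3 - c)
(-1*49433 - 48237)*(N(91) - 21964) = (-1*49433 - 48237)*((3 - 1*91) - 21964) = (-49433 - 48237)*((3 - 91) - 21964) = -97670*(-88 - 21964) = -97670*(-22052) = 2153818840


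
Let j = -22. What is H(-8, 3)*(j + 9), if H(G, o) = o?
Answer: -39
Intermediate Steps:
H(-8, 3)*(j + 9) = 3*(-22 + 9) = 3*(-13) = -39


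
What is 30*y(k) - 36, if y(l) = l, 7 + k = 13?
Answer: 144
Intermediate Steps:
k = 6 (k = -7 + 13 = 6)
30*y(k) - 36 = 30*6 - 36 = 180 - 36 = 144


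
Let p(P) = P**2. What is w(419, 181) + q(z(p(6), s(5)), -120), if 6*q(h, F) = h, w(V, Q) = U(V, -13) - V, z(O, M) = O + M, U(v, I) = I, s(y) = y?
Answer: -2551/6 ≈ -425.17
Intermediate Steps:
z(O, M) = M + O
w(V, Q) = -13 - V
q(h, F) = h/6
w(419, 181) + q(z(p(6), s(5)), -120) = (-13 - 1*419) + (5 + 6**2)/6 = (-13 - 419) + (5 + 36)/6 = -432 + (1/6)*41 = -432 + 41/6 = -2551/6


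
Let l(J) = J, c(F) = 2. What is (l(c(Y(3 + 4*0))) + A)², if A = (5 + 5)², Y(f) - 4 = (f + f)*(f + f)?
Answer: 10404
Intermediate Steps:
Y(f) = 4 + 4*f² (Y(f) = 4 + (f + f)*(f + f) = 4 + (2*f)*(2*f) = 4 + 4*f²)
A = 100 (A = 10² = 100)
(l(c(Y(3 + 4*0))) + A)² = (2 + 100)² = 102² = 10404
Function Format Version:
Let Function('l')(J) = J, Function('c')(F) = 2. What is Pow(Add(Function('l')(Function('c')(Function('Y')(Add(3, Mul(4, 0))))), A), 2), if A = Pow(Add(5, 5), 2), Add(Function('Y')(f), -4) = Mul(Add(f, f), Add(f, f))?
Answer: 10404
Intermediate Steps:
Function('Y')(f) = Add(4, Mul(4, Pow(f, 2))) (Function('Y')(f) = Add(4, Mul(Add(f, f), Add(f, f))) = Add(4, Mul(Mul(2, f), Mul(2, f))) = Add(4, Mul(4, Pow(f, 2))))
A = 100 (A = Pow(10, 2) = 100)
Pow(Add(Function('l')(Function('c')(Function('Y')(Add(3, Mul(4, 0))))), A), 2) = Pow(Add(2, 100), 2) = Pow(102, 2) = 10404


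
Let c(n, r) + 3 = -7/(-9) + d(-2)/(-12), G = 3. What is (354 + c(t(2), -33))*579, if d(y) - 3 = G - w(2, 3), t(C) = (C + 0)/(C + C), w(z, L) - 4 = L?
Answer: 2444731/12 ≈ 2.0373e+5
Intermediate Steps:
w(z, L) = 4 + L
t(C) = ½ (t(C) = C/((2*C)) = C*(1/(2*C)) = ½)
d(y) = -1 (d(y) = 3 + (3 - (4 + 3)) = 3 + (3 - 1*7) = 3 + (3 - 7) = 3 - 4 = -1)
c(n, r) = -77/36 (c(n, r) = -3 + (-7/(-9) - 1/(-12)) = -3 + (-7*(-⅑) - 1*(-1/12)) = -3 + (7/9 + 1/12) = -3 + 31/36 = -77/36)
(354 + c(t(2), -33))*579 = (354 - 77/36)*579 = (12667/36)*579 = 2444731/12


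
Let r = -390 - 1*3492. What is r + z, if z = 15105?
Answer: 11223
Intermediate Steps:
r = -3882 (r = -390 - 3492 = -3882)
r + z = -3882 + 15105 = 11223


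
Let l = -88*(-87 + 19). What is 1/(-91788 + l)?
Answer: -1/85804 ≈ -1.1654e-5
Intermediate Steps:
l = 5984 (l = -88*(-68) = 5984)
1/(-91788 + l) = 1/(-91788 + 5984) = 1/(-85804) = -1/85804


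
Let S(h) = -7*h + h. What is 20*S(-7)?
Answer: 840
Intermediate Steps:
S(h) = -6*h
20*S(-7) = 20*(-6*(-7)) = 20*42 = 840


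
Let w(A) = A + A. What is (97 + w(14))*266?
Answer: 33250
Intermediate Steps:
w(A) = 2*A
(97 + w(14))*266 = (97 + 2*14)*266 = (97 + 28)*266 = 125*266 = 33250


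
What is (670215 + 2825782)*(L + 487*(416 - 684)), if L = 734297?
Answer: 2110816564657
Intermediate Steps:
(670215 + 2825782)*(L + 487*(416 - 684)) = (670215 + 2825782)*(734297 + 487*(416 - 684)) = 3495997*(734297 + 487*(-268)) = 3495997*(734297 - 130516) = 3495997*603781 = 2110816564657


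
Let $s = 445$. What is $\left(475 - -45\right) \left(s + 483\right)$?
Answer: $482560$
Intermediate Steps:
$\left(475 - -45\right) \left(s + 483\right) = \left(475 - -45\right) \left(445 + 483\right) = \left(475 + 45\right) 928 = 520 \cdot 928 = 482560$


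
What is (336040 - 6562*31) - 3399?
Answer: 129219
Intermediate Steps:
(336040 - 6562*31) - 3399 = (336040 - 203422) - 3399 = 132618 - 3399 = 129219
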